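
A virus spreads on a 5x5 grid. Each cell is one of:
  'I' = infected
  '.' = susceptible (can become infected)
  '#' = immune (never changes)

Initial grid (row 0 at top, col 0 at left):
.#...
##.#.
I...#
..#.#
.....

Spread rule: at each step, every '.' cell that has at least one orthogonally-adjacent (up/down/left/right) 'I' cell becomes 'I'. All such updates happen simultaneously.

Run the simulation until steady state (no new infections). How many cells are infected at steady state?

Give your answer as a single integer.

Step 0 (initial): 1 infected
Step 1: +2 new -> 3 infected
Step 2: +3 new -> 6 infected
Step 3: +3 new -> 9 infected
Step 4: +3 new -> 12 infected
Step 5: +2 new -> 14 infected
Step 6: +2 new -> 16 infected
Step 7: +1 new -> 17 infected
Step 8: +0 new -> 17 infected

Answer: 17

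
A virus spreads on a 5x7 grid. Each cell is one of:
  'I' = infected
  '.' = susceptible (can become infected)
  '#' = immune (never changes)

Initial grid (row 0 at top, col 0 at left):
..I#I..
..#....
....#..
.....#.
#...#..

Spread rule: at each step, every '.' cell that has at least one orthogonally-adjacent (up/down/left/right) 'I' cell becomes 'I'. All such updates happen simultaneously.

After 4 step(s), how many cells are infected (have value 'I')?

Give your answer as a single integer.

Step 0 (initial): 2 infected
Step 1: +3 new -> 5 infected
Step 2: +5 new -> 10 infected
Step 3: +5 new -> 15 infected
Step 4: +5 new -> 20 infected

Answer: 20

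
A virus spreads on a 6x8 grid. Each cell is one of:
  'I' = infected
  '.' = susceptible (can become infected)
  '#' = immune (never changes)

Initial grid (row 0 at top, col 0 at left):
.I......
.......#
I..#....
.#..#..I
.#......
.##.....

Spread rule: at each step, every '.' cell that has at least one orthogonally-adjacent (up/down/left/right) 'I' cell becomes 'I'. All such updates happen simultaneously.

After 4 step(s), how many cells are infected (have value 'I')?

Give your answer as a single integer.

Step 0 (initial): 3 infected
Step 1: +9 new -> 12 infected
Step 2: +8 new -> 20 infected
Step 3: +8 new -> 28 infected
Step 4: +9 new -> 37 infected

Answer: 37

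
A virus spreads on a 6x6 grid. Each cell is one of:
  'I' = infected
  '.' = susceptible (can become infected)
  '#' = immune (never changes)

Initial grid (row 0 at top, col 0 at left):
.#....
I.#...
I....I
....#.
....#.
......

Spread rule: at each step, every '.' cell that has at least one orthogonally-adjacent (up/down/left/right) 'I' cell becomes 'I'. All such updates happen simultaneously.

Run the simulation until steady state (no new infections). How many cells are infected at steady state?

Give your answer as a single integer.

Step 0 (initial): 3 infected
Step 1: +7 new -> 10 infected
Step 2: +7 new -> 17 infected
Step 3: +7 new -> 24 infected
Step 4: +5 new -> 29 infected
Step 5: +3 new -> 32 infected
Step 6: +0 new -> 32 infected

Answer: 32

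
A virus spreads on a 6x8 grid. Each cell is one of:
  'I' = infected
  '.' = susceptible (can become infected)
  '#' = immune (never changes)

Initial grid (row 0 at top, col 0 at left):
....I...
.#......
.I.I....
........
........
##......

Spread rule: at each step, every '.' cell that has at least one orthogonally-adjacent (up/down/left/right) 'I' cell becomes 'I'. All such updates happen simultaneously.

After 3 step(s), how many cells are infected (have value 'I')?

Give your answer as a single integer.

Step 0 (initial): 3 infected
Step 1: +9 new -> 12 infected
Step 2: +11 new -> 23 infected
Step 3: +10 new -> 33 infected

Answer: 33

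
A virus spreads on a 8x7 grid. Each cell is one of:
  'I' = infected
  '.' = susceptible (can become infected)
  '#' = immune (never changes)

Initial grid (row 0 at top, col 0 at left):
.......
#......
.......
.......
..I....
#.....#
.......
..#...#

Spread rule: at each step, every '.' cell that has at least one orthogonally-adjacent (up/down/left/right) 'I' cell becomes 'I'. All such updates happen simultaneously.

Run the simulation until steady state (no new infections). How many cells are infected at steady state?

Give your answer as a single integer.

Answer: 51

Derivation:
Step 0 (initial): 1 infected
Step 1: +4 new -> 5 infected
Step 2: +8 new -> 13 infected
Step 3: +9 new -> 22 infected
Step 4: +12 new -> 34 infected
Step 5: +8 new -> 42 infected
Step 6: +6 new -> 48 infected
Step 7: +2 new -> 50 infected
Step 8: +1 new -> 51 infected
Step 9: +0 new -> 51 infected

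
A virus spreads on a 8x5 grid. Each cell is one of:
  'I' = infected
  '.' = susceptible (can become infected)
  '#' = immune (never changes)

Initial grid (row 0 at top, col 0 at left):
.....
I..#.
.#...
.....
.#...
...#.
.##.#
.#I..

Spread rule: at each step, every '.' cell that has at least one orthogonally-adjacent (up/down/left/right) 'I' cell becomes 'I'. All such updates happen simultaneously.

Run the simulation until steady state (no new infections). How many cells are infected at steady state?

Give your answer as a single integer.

Answer: 32

Derivation:
Step 0 (initial): 2 infected
Step 1: +4 new -> 6 infected
Step 2: +5 new -> 11 infected
Step 3: +4 new -> 15 infected
Step 4: +4 new -> 19 infected
Step 5: +6 new -> 25 infected
Step 6: +5 new -> 30 infected
Step 7: +1 new -> 31 infected
Step 8: +1 new -> 32 infected
Step 9: +0 new -> 32 infected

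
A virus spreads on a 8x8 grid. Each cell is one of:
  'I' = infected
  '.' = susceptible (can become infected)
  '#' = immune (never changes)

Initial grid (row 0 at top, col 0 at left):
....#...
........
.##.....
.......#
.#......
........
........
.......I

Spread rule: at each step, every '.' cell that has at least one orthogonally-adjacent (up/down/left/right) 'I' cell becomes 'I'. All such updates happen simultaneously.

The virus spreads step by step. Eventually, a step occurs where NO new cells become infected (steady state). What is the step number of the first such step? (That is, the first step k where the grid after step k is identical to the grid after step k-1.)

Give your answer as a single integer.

Step 0 (initial): 1 infected
Step 1: +2 new -> 3 infected
Step 2: +3 new -> 6 infected
Step 3: +4 new -> 10 infected
Step 4: +4 new -> 14 infected
Step 5: +5 new -> 19 infected
Step 6: +6 new -> 25 infected
Step 7: +8 new -> 33 infected
Step 8: +8 new -> 41 infected
Step 9: +6 new -> 47 infected
Step 10: +3 new -> 50 infected
Step 11: +3 new -> 53 infected
Step 12: +3 new -> 56 infected
Step 13: +2 new -> 58 infected
Step 14: +1 new -> 59 infected
Step 15: +0 new -> 59 infected

Answer: 15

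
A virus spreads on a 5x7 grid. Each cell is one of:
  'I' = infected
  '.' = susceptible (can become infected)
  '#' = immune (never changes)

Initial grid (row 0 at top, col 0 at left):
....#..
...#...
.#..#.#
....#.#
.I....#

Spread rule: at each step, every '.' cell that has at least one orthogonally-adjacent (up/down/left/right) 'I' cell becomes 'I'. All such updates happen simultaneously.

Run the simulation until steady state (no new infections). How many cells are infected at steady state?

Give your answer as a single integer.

Step 0 (initial): 1 infected
Step 1: +3 new -> 4 infected
Step 2: +3 new -> 7 infected
Step 3: +4 new -> 11 infected
Step 4: +4 new -> 15 infected
Step 5: +4 new -> 19 infected
Step 6: +3 new -> 22 infected
Step 7: +1 new -> 23 infected
Step 8: +3 new -> 26 infected
Step 9: +1 new -> 27 infected
Step 10: +0 new -> 27 infected

Answer: 27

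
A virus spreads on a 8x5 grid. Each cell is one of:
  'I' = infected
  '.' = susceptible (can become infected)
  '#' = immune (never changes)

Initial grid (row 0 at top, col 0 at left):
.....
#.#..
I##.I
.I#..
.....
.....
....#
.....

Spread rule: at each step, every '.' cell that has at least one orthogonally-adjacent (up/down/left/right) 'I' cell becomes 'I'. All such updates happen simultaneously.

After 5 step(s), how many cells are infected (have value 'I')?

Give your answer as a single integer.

Answer: 30

Derivation:
Step 0 (initial): 3 infected
Step 1: +5 new -> 8 infected
Step 2: +7 new -> 15 infected
Step 3: +6 new -> 21 infected
Step 4: +5 new -> 26 infected
Step 5: +4 new -> 30 infected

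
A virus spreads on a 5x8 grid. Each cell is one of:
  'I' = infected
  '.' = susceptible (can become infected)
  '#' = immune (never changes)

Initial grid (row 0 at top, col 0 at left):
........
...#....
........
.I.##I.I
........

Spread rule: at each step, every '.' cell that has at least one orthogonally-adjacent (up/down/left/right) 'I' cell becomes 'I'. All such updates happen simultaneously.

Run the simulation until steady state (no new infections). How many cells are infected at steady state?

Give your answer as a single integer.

Step 0 (initial): 3 infected
Step 1: +9 new -> 12 infected
Step 2: +11 new -> 23 infected
Step 3: +9 new -> 32 infected
Step 4: +4 new -> 36 infected
Step 5: +1 new -> 37 infected
Step 6: +0 new -> 37 infected

Answer: 37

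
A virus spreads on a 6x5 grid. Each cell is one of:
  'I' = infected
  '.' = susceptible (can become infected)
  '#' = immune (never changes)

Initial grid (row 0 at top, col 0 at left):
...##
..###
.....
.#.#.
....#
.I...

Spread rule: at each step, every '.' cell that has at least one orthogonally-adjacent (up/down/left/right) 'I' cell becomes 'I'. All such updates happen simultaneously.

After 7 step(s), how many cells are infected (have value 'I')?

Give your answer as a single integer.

Answer: 21

Derivation:
Step 0 (initial): 1 infected
Step 1: +3 new -> 4 infected
Step 2: +3 new -> 7 infected
Step 3: +4 new -> 11 infected
Step 4: +2 new -> 13 infected
Step 5: +3 new -> 16 infected
Step 6: +3 new -> 19 infected
Step 7: +2 new -> 21 infected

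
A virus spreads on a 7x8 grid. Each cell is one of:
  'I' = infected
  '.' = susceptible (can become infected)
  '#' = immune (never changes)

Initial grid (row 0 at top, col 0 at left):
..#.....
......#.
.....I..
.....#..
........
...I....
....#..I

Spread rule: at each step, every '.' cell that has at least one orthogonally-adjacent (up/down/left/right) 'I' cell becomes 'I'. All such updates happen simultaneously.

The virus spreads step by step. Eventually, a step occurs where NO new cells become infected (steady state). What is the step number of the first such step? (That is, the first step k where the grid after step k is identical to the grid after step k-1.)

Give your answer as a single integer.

Answer: 8

Derivation:
Step 0 (initial): 3 infected
Step 1: +9 new -> 12 infected
Step 2: +15 new -> 27 infected
Step 3: +12 new -> 39 infected
Step 4: +7 new -> 46 infected
Step 5: +3 new -> 49 infected
Step 6: +2 new -> 51 infected
Step 7: +1 new -> 52 infected
Step 8: +0 new -> 52 infected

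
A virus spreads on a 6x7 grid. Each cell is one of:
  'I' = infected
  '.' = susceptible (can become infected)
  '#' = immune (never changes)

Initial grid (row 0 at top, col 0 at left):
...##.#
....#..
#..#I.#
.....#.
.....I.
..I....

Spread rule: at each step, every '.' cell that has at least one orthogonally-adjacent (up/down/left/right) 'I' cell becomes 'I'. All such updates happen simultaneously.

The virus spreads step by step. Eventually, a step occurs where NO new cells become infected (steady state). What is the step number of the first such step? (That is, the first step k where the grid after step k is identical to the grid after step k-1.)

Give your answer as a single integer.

Answer: 8

Derivation:
Step 0 (initial): 3 infected
Step 1: +8 new -> 11 infected
Step 2: +9 new -> 20 infected
Step 3: +5 new -> 25 infected
Step 4: +3 new -> 28 infected
Step 5: +3 new -> 31 infected
Step 6: +2 new -> 33 infected
Step 7: +1 new -> 34 infected
Step 8: +0 new -> 34 infected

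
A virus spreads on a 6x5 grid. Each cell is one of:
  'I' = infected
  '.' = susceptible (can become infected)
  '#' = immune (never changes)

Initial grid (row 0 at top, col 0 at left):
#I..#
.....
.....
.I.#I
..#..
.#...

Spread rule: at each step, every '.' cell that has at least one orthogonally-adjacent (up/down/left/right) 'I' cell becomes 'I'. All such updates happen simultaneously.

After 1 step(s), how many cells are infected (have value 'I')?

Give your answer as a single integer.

Step 0 (initial): 3 infected
Step 1: +8 new -> 11 infected

Answer: 11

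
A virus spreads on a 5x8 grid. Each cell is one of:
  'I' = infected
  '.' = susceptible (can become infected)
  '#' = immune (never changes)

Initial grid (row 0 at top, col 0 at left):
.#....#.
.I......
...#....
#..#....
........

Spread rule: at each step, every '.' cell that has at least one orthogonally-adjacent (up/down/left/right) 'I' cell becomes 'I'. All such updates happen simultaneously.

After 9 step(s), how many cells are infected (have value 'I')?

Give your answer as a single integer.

Answer: 35

Derivation:
Step 0 (initial): 1 infected
Step 1: +3 new -> 4 infected
Step 2: +6 new -> 10 infected
Step 3: +4 new -> 14 infected
Step 4: +5 new -> 19 infected
Step 5: +5 new -> 24 infected
Step 6: +4 new -> 28 infected
Step 7: +4 new -> 32 infected
Step 8: +2 new -> 34 infected
Step 9: +1 new -> 35 infected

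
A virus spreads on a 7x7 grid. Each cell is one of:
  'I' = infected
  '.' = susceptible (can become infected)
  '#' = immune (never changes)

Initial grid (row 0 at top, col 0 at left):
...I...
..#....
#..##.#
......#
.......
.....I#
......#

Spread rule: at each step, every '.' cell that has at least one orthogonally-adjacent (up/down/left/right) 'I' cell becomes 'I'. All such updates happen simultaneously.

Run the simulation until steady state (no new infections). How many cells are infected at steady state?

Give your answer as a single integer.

Answer: 41

Derivation:
Step 0 (initial): 2 infected
Step 1: +6 new -> 8 infected
Step 2: +8 new -> 16 infected
Step 3: +9 new -> 25 infected
Step 4: +7 new -> 32 infected
Step 5: +6 new -> 38 infected
Step 6: +3 new -> 41 infected
Step 7: +0 new -> 41 infected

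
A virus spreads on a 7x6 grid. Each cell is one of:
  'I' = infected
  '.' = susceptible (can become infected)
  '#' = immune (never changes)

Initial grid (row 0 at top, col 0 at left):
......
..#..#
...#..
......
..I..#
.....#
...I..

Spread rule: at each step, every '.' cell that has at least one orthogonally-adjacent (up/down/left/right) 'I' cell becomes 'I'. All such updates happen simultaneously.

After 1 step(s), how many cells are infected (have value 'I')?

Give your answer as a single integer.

Answer: 9

Derivation:
Step 0 (initial): 2 infected
Step 1: +7 new -> 9 infected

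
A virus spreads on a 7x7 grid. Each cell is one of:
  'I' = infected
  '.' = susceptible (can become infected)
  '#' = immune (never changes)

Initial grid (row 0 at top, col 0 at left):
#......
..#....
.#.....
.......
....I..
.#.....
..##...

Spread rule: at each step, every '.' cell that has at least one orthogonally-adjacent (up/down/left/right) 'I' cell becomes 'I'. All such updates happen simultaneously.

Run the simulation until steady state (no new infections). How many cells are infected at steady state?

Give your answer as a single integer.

Answer: 43

Derivation:
Step 0 (initial): 1 infected
Step 1: +4 new -> 5 infected
Step 2: +8 new -> 13 infected
Step 3: +9 new -> 22 infected
Step 4: +8 new -> 30 infected
Step 5: +5 new -> 35 infected
Step 6: +4 new -> 39 infected
Step 7: +3 new -> 42 infected
Step 8: +1 new -> 43 infected
Step 9: +0 new -> 43 infected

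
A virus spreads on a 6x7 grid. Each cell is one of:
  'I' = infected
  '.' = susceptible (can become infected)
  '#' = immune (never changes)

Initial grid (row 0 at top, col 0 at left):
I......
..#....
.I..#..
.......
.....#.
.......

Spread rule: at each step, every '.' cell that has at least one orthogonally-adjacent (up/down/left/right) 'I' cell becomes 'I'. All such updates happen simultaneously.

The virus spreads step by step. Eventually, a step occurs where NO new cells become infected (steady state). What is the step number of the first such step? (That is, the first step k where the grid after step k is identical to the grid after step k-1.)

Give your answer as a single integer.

Answer: 9

Derivation:
Step 0 (initial): 2 infected
Step 1: +6 new -> 8 infected
Step 2: +5 new -> 13 infected
Step 3: +6 new -> 19 infected
Step 4: +6 new -> 25 infected
Step 5: +5 new -> 30 infected
Step 6: +5 new -> 35 infected
Step 7: +3 new -> 38 infected
Step 8: +1 new -> 39 infected
Step 9: +0 new -> 39 infected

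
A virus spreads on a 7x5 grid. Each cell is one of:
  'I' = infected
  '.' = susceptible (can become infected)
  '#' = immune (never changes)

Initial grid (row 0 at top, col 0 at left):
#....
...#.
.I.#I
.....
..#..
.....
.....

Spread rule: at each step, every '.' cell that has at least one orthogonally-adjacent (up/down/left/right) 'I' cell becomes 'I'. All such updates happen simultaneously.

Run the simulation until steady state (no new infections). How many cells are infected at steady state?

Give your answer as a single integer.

Answer: 31

Derivation:
Step 0 (initial): 2 infected
Step 1: +6 new -> 8 infected
Step 2: +9 new -> 17 infected
Step 3: +6 new -> 23 infected
Step 4: +5 new -> 28 infected
Step 5: +3 new -> 31 infected
Step 6: +0 new -> 31 infected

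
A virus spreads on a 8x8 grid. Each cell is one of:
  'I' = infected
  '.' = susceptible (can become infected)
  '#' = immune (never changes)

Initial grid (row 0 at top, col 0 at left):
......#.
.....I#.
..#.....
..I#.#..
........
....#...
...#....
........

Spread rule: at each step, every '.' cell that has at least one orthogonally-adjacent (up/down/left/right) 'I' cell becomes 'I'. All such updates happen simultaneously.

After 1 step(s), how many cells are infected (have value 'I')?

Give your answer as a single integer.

Answer: 7

Derivation:
Step 0 (initial): 2 infected
Step 1: +5 new -> 7 infected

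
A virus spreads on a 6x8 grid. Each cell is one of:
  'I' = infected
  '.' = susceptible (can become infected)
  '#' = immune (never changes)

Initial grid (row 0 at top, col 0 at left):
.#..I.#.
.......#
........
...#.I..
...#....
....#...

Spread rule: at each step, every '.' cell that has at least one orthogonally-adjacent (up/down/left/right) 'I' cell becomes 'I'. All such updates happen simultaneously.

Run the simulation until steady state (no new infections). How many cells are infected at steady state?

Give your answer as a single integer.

Answer: 41

Derivation:
Step 0 (initial): 2 infected
Step 1: +7 new -> 9 infected
Step 2: +9 new -> 18 infected
Step 3: +6 new -> 24 infected
Step 4: +3 new -> 27 infected
Step 5: +3 new -> 30 infected
Step 6: +4 new -> 34 infected
Step 7: +3 new -> 37 infected
Step 8: +3 new -> 40 infected
Step 9: +1 new -> 41 infected
Step 10: +0 new -> 41 infected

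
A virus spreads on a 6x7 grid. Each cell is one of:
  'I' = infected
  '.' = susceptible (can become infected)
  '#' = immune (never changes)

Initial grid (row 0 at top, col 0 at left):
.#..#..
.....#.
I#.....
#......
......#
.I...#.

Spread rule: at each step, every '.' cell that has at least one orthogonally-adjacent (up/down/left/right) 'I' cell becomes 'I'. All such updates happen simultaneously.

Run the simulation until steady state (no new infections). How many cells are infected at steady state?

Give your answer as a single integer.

Answer: 34

Derivation:
Step 0 (initial): 2 infected
Step 1: +4 new -> 6 infected
Step 2: +6 new -> 12 infected
Step 3: +4 new -> 16 infected
Step 4: +5 new -> 21 infected
Step 5: +5 new -> 26 infected
Step 6: +2 new -> 28 infected
Step 7: +2 new -> 30 infected
Step 8: +1 new -> 31 infected
Step 9: +1 new -> 32 infected
Step 10: +1 new -> 33 infected
Step 11: +1 new -> 34 infected
Step 12: +0 new -> 34 infected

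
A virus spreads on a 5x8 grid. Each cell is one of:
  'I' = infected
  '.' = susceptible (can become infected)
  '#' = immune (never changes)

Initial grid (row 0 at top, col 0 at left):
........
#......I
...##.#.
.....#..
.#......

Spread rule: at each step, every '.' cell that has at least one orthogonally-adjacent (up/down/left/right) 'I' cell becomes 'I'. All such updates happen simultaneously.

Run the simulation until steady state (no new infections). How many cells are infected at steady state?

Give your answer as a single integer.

Answer: 34

Derivation:
Step 0 (initial): 1 infected
Step 1: +3 new -> 4 infected
Step 2: +3 new -> 7 infected
Step 3: +5 new -> 12 infected
Step 4: +3 new -> 15 infected
Step 5: +3 new -> 18 infected
Step 6: +4 new -> 22 infected
Step 7: +5 new -> 27 infected
Step 8: +5 new -> 32 infected
Step 9: +1 new -> 33 infected
Step 10: +1 new -> 34 infected
Step 11: +0 new -> 34 infected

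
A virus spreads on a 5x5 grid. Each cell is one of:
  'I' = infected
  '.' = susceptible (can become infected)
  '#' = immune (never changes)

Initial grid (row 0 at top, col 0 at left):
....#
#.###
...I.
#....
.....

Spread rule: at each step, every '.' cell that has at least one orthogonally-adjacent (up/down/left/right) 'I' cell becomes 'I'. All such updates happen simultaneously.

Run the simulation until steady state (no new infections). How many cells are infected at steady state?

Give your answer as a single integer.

Step 0 (initial): 1 infected
Step 1: +3 new -> 4 infected
Step 2: +4 new -> 8 infected
Step 3: +5 new -> 13 infected
Step 4: +2 new -> 15 infected
Step 5: +3 new -> 18 infected
Step 6: +1 new -> 19 infected
Step 7: +0 new -> 19 infected

Answer: 19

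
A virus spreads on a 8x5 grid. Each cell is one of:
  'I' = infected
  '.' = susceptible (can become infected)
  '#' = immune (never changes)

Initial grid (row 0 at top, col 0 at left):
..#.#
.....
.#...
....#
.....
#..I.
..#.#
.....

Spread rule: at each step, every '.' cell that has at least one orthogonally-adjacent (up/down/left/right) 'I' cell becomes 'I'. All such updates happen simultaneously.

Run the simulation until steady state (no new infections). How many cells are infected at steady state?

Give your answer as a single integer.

Step 0 (initial): 1 infected
Step 1: +4 new -> 5 infected
Step 2: +5 new -> 10 infected
Step 3: +6 new -> 16 infected
Step 4: +7 new -> 23 infected
Step 5: +5 new -> 28 infected
Step 6: +2 new -> 30 infected
Step 7: +2 new -> 32 infected
Step 8: +1 new -> 33 infected
Step 9: +0 new -> 33 infected

Answer: 33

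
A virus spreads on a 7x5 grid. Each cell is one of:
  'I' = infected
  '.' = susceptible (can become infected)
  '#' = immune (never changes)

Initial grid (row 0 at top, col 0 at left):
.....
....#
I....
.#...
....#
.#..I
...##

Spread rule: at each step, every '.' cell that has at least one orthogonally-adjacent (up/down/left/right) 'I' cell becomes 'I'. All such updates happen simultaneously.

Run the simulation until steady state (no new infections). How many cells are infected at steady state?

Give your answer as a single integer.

Answer: 29

Derivation:
Step 0 (initial): 2 infected
Step 1: +4 new -> 6 infected
Step 2: +6 new -> 12 infected
Step 3: +9 new -> 21 infected
Step 4: +6 new -> 27 infected
Step 5: +1 new -> 28 infected
Step 6: +1 new -> 29 infected
Step 7: +0 new -> 29 infected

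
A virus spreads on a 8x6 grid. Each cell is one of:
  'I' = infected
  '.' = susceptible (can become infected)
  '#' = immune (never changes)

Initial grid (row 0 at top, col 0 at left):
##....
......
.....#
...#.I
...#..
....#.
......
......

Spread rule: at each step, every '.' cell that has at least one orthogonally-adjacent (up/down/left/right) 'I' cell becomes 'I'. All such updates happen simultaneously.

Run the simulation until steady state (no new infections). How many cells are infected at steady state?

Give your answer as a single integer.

Answer: 42

Derivation:
Step 0 (initial): 1 infected
Step 1: +2 new -> 3 infected
Step 2: +3 new -> 6 infected
Step 3: +3 new -> 9 infected
Step 4: +6 new -> 15 infected
Step 5: +7 new -> 22 infected
Step 6: +8 new -> 30 infected
Step 7: +6 new -> 36 infected
Step 8: +4 new -> 40 infected
Step 9: +2 new -> 42 infected
Step 10: +0 new -> 42 infected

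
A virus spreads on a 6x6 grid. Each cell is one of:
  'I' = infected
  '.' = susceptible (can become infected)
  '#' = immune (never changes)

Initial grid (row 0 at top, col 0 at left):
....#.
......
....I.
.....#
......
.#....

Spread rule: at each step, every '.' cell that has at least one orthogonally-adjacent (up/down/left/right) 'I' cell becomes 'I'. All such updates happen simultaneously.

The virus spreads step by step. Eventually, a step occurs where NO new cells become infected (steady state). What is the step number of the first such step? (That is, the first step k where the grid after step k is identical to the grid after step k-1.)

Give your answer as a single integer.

Answer: 8

Derivation:
Step 0 (initial): 1 infected
Step 1: +4 new -> 5 infected
Step 2: +5 new -> 10 infected
Step 3: +8 new -> 18 infected
Step 4: +7 new -> 25 infected
Step 5: +5 new -> 30 infected
Step 6: +2 new -> 32 infected
Step 7: +1 new -> 33 infected
Step 8: +0 new -> 33 infected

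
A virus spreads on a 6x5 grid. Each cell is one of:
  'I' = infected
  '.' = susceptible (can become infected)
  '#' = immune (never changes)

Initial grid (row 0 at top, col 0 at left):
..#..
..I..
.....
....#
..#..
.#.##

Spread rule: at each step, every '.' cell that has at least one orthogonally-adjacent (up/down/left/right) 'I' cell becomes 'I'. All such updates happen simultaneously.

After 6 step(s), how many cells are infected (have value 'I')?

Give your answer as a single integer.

Step 0 (initial): 1 infected
Step 1: +3 new -> 4 infected
Step 2: +7 new -> 11 infected
Step 3: +6 new -> 17 infected
Step 4: +3 new -> 20 infected
Step 5: +2 new -> 22 infected
Step 6: +1 new -> 23 infected

Answer: 23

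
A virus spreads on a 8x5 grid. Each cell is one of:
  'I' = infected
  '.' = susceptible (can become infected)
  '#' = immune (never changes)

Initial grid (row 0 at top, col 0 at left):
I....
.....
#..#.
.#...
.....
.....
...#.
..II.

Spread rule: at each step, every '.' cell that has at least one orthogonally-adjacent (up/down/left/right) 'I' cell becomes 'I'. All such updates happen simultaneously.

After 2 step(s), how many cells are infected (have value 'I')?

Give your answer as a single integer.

Step 0 (initial): 3 infected
Step 1: +5 new -> 8 infected
Step 2: +6 new -> 14 infected

Answer: 14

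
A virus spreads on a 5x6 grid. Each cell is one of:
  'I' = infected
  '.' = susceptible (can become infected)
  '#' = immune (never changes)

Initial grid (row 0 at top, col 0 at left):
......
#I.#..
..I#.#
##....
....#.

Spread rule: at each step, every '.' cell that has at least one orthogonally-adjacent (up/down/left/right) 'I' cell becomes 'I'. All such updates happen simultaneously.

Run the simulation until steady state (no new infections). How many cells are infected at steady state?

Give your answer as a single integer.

Answer: 23

Derivation:
Step 0 (initial): 2 infected
Step 1: +4 new -> 6 infected
Step 2: +5 new -> 11 infected
Step 3: +4 new -> 15 infected
Step 4: +4 new -> 19 infected
Step 5: +3 new -> 22 infected
Step 6: +1 new -> 23 infected
Step 7: +0 new -> 23 infected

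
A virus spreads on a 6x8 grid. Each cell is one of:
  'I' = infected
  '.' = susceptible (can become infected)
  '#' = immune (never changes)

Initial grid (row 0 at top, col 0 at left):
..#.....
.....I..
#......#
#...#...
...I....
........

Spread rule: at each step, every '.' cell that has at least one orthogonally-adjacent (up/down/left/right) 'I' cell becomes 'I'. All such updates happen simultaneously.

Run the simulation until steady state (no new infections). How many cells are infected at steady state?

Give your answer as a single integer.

Step 0 (initial): 2 infected
Step 1: +8 new -> 10 infected
Step 2: +13 new -> 23 infected
Step 3: +10 new -> 33 infected
Step 4: +6 new -> 39 infected
Step 5: +3 new -> 42 infected
Step 6: +1 new -> 43 infected
Step 7: +0 new -> 43 infected

Answer: 43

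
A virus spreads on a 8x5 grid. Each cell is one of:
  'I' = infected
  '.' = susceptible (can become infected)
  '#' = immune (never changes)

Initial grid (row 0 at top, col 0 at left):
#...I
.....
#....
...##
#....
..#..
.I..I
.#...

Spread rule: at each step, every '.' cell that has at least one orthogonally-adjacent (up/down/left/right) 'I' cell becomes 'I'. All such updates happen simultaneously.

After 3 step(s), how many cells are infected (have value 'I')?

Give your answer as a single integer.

Step 0 (initial): 3 infected
Step 1: +8 new -> 11 infected
Step 2: +10 new -> 21 infected
Step 3: +6 new -> 27 infected

Answer: 27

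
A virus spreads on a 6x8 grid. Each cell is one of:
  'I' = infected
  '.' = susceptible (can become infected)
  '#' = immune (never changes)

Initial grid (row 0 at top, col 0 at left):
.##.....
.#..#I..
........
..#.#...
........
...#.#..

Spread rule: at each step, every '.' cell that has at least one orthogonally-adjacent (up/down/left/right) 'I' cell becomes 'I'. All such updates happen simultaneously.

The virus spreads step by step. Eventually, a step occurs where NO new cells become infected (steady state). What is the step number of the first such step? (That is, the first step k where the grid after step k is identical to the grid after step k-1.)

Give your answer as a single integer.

Step 0 (initial): 1 infected
Step 1: +3 new -> 4 infected
Step 2: +6 new -> 10 infected
Step 3: +6 new -> 16 infected
Step 4: +6 new -> 22 infected
Step 5: +6 new -> 28 infected
Step 6: +4 new -> 32 infected
Step 7: +4 new -> 36 infected
Step 8: +3 new -> 39 infected
Step 9: +1 new -> 40 infected
Step 10: +0 new -> 40 infected

Answer: 10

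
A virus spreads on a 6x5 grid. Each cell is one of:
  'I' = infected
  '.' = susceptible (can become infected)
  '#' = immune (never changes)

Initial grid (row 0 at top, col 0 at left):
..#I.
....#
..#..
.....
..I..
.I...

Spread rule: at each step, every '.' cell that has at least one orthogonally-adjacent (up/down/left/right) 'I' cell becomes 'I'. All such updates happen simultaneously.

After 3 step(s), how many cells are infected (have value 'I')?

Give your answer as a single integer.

Step 0 (initial): 3 infected
Step 1: +7 new -> 10 infected
Step 2: +7 new -> 17 infected
Step 3: +6 new -> 23 infected

Answer: 23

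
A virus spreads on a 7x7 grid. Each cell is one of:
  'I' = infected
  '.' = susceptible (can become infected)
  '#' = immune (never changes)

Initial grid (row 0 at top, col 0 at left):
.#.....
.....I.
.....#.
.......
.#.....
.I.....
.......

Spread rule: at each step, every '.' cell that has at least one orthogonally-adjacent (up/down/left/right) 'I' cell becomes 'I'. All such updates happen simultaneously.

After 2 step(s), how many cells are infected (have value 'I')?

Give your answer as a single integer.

Step 0 (initial): 2 infected
Step 1: +6 new -> 8 infected
Step 2: +10 new -> 18 infected

Answer: 18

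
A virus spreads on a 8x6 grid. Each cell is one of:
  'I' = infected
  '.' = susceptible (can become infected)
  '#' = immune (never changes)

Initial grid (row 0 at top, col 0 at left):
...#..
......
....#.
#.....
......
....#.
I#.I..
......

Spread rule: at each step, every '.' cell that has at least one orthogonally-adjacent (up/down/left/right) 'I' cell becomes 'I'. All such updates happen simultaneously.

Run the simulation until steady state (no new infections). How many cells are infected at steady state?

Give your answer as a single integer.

Step 0 (initial): 2 infected
Step 1: +6 new -> 8 infected
Step 2: +8 new -> 16 infected
Step 3: +6 new -> 22 infected
Step 4: +5 new -> 27 infected
Step 5: +4 new -> 31 infected
Step 6: +5 new -> 36 infected
Step 7: +5 new -> 41 infected
Step 8: +2 new -> 43 infected
Step 9: +0 new -> 43 infected

Answer: 43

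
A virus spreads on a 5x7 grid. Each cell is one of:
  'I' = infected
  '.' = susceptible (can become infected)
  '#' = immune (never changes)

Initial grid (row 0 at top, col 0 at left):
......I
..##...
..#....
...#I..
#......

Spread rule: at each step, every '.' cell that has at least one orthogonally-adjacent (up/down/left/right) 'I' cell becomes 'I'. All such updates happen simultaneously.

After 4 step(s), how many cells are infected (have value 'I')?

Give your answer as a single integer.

Step 0 (initial): 2 infected
Step 1: +5 new -> 7 infected
Step 2: +9 new -> 16 infected
Step 3: +3 new -> 19 infected
Step 4: +3 new -> 22 infected

Answer: 22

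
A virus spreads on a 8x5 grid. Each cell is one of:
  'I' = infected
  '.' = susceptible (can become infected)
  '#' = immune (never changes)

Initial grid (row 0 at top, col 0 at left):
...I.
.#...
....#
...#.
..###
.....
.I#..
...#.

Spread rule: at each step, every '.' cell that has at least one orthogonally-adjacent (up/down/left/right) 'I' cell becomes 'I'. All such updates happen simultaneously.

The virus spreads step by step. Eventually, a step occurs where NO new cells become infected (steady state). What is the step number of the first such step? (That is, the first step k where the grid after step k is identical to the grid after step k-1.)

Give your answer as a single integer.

Step 0 (initial): 2 infected
Step 1: +6 new -> 8 infected
Step 2: +9 new -> 17 infected
Step 3: +5 new -> 22 infected
Step 4: +6 new -> 28 infected
Step 5: +2 new -> 30 infected
Step 6: +1 new -> 31 infected
Step 7: +0 new -> 31 infected

Answer: 7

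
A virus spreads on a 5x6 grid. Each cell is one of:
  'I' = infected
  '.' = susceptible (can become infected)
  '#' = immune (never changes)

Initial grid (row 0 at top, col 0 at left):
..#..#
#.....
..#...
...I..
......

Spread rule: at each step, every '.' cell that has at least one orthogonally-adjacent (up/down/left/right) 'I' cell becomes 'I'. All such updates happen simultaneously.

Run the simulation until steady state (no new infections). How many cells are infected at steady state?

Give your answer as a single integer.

Step 0 (initial): 1 infected
Step 1: +4 new -> 5 infected
Step 2: +6 new -> 11 infected
Step 3: +8 new -> 19 infected
Step 4: +5 new -> 24 infected
Step 5: +1 new -> 25 infected
Step 6: +1 new -> 26 infected
Step 7: +0 new -> 26 infected

Answer: 26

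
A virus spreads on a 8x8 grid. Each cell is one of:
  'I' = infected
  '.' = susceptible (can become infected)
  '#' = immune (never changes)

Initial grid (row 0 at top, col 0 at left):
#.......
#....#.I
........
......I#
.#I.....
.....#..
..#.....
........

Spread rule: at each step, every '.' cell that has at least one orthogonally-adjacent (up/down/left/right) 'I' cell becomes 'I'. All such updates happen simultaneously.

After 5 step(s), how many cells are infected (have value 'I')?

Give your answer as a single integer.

Answer: 57

Derivation:
Step 0 (initial): 3 infected
Step 1: +9 new -> 12 infected
Step 2: +12 new -> 24 infected
Step 3: +12 new -> 36 infected
Step 4: +14 new -> 50 infected
Step 5: +7 new -> 57 infected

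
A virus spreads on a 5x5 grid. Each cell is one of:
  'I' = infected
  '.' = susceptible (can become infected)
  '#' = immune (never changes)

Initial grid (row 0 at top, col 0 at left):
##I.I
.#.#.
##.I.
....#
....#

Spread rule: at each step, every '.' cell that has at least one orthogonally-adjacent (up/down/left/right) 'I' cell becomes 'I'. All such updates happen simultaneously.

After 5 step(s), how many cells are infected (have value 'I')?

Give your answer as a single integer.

Answer: 16

Derivation:
Step 0 (initial): 3 infected
Step 1: +6 new -> 9 infected
Step 2: +2 new -> 11 infected
Step 3: +2 new -> 13 infected
Step 4: +2 new -> 15 infected
Step 5: +1 new -> 16 infected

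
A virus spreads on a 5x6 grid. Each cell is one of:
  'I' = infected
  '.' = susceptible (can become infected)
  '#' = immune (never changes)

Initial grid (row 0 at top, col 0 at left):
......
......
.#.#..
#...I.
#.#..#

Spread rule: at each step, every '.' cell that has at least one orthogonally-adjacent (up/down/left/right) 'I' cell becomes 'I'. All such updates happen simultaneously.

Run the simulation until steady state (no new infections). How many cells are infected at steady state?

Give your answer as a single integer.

Step 0 (initial): 1 infected
Step 1: +4 new -> 5 infected
Step 2: +4 new -> 9 infected
Step 3: +5 new -> 14 infected
Step 4: +4 new -> 18 infected
Step 5: +2 new -> 20 infected
Step 6: +2 new -> 22 infected
Step 7: +2 new -> 24 infected
Step 8: +0 new -> 24 infected

Answer: 24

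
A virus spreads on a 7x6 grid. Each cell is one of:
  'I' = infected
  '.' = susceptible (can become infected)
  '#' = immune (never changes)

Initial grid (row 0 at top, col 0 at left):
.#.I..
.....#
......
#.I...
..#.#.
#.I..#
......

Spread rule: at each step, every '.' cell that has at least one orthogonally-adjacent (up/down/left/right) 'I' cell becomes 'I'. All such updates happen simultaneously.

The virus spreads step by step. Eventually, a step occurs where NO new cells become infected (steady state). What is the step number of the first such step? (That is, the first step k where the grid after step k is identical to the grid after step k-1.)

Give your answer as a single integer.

Answer: 6

Derivation:
Step 0 (initial): 3 infected
Step 1: +9 new -> 12 infected
Step 2: +11 new -> 23 infected
Step 3: +7 new -> 30 infected
Step 4: +4 new -> 34 infected
Step 5: +1 new -> 35 infected
Step 6: +0 new -> 35 infected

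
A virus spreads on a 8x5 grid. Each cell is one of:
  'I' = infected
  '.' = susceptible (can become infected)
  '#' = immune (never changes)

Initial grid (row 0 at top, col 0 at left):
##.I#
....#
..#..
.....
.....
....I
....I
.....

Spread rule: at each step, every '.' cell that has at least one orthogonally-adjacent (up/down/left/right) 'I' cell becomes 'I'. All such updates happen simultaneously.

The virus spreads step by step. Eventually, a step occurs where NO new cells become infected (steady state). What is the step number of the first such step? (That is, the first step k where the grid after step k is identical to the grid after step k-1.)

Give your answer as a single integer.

Step 0 (initial): 3 infected
Step 1: +6 new -> 9 infected
Step 2: +7 new -> 16 infected
Step 3: +7 new -> 23 infected
Step 4: +7 new -> 30 infected
Step 5: +4 new -> 34 infected
Step 6: +1 new -> 35 infected
Step 7: +0 new -> 35 infected

Answer: 7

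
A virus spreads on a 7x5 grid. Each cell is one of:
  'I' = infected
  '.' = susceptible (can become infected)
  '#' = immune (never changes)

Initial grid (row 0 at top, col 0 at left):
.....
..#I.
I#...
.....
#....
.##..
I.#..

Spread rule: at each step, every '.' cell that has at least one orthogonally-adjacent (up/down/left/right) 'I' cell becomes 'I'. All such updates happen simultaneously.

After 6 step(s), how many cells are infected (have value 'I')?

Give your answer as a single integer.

Answer: 29

Derivation:
Step 0 (initial): 3 infected
Step 1: +7 new -> 10 infected
Step 2: +8 new -> 18 infected
Step 3: +5 new -> 23 infected
Step 4: +3 new -> 26 infected
Step 5: +2 new -> 28 infected
Step 6: +1 new -> 29 infected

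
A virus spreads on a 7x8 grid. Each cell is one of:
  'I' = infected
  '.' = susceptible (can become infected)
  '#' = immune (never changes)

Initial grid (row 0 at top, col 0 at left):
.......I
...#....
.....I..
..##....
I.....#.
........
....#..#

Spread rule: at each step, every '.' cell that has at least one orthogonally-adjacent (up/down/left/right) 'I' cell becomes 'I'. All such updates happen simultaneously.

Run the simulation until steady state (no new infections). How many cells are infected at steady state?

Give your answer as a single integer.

Step 0 (initial): 3 infected
Step 1: +9 new -> 12 infected
Step 2: +13 new -> 25 infected
Step 3: +10 new -> 35 infected
Step 4: +10 new -> 45 infected
Step 5: +5 new -> 50 infected
Step 6: +0 new -> 50 infected

Answer: 50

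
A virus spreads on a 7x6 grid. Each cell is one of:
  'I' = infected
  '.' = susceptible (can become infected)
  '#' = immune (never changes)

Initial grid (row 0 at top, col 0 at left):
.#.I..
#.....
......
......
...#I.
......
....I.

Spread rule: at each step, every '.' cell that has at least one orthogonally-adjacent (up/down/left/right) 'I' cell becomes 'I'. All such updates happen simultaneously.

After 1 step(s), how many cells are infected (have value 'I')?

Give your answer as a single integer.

Answer: 11

Derivation:
Step 0 (initial): 3 infected
Step 1: +8 new -> 11 infected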